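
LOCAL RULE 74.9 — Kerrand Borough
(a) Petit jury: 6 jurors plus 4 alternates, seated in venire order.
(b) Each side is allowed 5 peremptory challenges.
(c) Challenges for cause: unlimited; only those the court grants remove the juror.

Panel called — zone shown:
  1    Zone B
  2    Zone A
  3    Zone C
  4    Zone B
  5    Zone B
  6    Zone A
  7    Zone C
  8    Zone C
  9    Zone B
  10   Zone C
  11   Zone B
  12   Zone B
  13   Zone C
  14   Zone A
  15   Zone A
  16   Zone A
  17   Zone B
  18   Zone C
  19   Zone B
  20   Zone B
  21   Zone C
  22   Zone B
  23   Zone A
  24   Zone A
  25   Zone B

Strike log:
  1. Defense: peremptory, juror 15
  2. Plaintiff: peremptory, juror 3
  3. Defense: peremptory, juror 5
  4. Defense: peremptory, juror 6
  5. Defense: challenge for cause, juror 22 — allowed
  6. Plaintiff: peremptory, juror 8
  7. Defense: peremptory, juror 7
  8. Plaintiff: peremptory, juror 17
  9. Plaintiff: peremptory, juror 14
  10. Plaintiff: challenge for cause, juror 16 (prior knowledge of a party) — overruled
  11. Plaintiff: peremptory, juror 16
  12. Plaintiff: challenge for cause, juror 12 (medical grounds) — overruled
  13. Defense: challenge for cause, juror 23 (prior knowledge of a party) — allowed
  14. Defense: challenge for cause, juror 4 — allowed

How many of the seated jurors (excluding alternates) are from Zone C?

Removed: #3, #4, #5, #6, #7, #8, #14, #15, #16, #17, #22, #23.
Seated jurors 1–6: #1, #2, #9, #10, #11, #12 (alternates #13, #18, #19, #20 not counted).
Of those, in Zone C: #10 → 1.

1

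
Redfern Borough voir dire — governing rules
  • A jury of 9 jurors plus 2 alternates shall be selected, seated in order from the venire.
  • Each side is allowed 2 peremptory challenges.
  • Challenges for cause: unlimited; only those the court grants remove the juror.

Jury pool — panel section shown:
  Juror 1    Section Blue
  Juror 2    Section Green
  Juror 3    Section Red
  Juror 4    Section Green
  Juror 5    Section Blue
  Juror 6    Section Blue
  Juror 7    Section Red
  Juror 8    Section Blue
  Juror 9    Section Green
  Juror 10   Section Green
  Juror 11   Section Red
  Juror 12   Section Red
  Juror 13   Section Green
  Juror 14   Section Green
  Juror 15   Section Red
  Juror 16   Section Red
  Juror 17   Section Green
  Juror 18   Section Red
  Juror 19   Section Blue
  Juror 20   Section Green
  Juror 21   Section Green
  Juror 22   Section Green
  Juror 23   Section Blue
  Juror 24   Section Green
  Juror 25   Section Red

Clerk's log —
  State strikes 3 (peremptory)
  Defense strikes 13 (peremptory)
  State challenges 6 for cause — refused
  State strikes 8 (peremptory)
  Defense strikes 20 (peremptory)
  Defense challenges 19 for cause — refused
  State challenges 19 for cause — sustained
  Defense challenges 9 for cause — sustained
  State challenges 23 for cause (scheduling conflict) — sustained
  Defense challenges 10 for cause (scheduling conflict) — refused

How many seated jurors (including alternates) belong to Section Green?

4

Removed: #3, #8, #9, #13, #19, #20, #23.
Seated (11 incl. alternates): #1, #2, #4, #5, #6, #7, #10, #11, #12, #14, #15.
Of those, in Section Green: #2, #4, #10, #14 → 4.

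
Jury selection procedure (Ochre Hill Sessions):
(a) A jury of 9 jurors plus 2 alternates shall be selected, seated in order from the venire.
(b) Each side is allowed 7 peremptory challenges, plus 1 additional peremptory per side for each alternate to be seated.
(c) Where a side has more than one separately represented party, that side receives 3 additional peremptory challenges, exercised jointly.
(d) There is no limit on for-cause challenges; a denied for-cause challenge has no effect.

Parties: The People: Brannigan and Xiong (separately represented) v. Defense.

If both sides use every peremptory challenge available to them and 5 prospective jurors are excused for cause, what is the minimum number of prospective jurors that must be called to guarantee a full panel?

Seats to fill: 9 + 2 alternates = 11.
Peremptories — The People: 7 + 1×2 + 3 = 12; Defense: 7 + 1×2 = 9; total 21.
For-cause removals: 5.
Minimum venire: 11 + 21 + 5 = 37.

37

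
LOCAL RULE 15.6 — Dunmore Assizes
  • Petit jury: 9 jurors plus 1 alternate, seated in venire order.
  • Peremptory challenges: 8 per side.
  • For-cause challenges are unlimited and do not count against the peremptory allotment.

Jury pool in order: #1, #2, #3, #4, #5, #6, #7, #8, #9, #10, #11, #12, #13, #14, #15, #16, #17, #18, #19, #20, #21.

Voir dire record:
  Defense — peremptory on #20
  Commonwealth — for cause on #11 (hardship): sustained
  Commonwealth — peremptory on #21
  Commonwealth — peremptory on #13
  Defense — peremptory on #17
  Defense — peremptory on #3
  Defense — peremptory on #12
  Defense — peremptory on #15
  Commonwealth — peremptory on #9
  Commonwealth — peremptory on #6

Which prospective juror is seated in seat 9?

Removed: #3, #6, #9, #11, #12, #13, #15, #17, #20, #21.
Seating in order: seats 1–9 → #1, #2, #4, #5, #7, #8, #10, #14, #16; alternates → #18.
So seat 9 is #16.

16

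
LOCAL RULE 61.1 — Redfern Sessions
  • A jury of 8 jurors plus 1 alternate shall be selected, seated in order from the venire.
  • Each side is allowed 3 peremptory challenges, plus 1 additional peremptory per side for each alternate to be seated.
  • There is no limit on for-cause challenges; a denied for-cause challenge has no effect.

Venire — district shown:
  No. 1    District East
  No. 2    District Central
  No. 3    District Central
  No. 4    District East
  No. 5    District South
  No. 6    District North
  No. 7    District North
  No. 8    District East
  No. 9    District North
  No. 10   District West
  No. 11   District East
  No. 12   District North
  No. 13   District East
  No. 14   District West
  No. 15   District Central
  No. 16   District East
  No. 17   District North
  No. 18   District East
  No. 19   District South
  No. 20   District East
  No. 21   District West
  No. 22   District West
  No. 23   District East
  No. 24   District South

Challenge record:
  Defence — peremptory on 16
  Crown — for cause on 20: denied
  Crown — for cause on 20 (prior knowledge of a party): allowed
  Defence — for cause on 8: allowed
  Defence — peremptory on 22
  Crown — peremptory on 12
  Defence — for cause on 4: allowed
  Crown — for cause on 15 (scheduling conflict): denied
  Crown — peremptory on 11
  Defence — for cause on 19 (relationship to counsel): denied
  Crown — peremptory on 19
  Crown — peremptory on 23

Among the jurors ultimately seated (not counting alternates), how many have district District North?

Removed: #4, #8, #11, #12, #16, #19, #20, #22, #23.
Seated jurors 1–8: #1, #2, #3, #5, #6, #7, #9, #10 (alternates #13 not counted).
Of those, in District North: #6, #7, #9 → 3.

3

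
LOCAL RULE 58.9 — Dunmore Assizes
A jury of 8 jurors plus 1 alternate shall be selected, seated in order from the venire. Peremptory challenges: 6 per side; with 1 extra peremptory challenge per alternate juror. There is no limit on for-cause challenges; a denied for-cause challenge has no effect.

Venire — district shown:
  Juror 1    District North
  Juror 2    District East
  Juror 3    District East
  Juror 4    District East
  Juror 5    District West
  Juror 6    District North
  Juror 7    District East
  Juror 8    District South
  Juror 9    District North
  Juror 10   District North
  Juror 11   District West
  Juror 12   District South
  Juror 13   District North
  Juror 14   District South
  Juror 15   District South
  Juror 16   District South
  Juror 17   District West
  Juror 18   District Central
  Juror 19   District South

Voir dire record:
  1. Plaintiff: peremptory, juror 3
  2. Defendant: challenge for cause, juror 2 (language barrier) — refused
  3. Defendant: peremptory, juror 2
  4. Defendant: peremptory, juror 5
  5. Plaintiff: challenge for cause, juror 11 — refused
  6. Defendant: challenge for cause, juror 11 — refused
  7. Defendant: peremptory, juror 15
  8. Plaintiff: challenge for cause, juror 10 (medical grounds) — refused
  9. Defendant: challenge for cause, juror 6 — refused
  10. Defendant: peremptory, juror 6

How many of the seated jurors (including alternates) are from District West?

1

Removed: #2, #3, #5, #6, #15.
Seated (9 incl. alternates): #1, #4, #7, #8, #9, #10, #11, #12, #13.
Of those, in District West: #11 → 1.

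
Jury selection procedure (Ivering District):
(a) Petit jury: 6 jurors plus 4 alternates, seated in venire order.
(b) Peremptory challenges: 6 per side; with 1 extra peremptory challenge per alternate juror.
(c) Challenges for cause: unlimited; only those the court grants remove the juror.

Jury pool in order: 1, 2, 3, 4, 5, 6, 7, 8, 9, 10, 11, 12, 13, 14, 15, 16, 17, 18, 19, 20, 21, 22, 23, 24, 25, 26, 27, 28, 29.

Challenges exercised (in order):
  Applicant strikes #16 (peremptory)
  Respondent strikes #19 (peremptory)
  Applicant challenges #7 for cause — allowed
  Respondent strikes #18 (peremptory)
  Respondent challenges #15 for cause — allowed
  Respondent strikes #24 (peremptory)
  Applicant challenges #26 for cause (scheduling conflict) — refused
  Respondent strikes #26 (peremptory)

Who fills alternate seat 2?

Removed: #7, #15, #16, #18, #19, #24, #26.
Filling seats in venire order through position 8: #1, #2, #3, #4, #5, #6, #8, #9.
So alternate 2 is #9.

9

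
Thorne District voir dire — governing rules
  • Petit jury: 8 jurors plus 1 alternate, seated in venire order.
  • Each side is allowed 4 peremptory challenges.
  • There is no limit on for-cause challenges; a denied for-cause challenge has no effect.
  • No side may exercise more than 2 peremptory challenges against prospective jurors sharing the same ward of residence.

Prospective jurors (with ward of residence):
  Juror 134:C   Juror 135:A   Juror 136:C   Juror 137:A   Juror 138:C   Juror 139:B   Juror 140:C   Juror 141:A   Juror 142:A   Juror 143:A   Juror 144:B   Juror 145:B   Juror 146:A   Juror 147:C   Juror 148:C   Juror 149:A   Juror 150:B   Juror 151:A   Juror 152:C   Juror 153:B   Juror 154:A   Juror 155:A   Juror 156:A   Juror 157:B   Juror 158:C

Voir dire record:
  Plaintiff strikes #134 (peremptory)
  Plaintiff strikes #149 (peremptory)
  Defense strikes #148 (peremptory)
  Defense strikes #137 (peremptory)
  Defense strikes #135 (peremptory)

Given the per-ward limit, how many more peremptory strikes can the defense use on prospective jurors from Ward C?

Defense peremptories so far: #148, #137, #135 — 3 of 4 used, 1 left overall.
Against Ward C: #148 — 1 used; per-ward cap 2 leaves 1.
Binding limit: min(1, 1) = 1.

1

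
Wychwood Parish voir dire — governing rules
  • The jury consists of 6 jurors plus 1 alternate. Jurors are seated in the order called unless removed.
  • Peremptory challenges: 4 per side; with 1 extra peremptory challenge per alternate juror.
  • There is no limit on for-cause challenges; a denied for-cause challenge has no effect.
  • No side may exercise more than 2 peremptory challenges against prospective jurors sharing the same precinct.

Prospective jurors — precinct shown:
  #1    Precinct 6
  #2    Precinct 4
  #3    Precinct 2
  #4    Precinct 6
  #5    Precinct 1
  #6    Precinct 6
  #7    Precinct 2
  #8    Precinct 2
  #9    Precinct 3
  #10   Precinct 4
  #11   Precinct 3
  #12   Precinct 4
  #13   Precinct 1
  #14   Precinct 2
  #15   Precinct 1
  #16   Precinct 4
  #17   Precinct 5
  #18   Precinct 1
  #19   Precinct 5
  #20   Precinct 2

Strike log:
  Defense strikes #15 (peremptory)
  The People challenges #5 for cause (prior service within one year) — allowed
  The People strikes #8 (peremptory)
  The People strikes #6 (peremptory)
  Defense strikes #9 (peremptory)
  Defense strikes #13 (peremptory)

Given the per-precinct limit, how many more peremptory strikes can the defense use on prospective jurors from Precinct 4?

Defense peremptories so far: #15, #9, #13 — 3 of 5 used, 2 left overall.
Against Precinct 4: none yet — per-precinct cap 2 leaves 2.
Binding limit: min(2, 2) = 2.

2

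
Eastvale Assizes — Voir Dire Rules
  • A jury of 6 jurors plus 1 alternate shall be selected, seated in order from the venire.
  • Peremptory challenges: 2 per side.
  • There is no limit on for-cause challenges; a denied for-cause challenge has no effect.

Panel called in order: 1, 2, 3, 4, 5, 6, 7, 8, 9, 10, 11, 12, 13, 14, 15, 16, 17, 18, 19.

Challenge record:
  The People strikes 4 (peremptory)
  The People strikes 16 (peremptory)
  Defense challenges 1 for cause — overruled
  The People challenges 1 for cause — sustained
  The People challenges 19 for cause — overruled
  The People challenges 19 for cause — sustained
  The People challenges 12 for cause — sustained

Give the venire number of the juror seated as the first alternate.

9

Removed: #1, #4, #12, #16, #19.
Filling seats in venire order through position 7: #2, #3, #5, #6, #7, #8, #9.
So alternate 1 is #9.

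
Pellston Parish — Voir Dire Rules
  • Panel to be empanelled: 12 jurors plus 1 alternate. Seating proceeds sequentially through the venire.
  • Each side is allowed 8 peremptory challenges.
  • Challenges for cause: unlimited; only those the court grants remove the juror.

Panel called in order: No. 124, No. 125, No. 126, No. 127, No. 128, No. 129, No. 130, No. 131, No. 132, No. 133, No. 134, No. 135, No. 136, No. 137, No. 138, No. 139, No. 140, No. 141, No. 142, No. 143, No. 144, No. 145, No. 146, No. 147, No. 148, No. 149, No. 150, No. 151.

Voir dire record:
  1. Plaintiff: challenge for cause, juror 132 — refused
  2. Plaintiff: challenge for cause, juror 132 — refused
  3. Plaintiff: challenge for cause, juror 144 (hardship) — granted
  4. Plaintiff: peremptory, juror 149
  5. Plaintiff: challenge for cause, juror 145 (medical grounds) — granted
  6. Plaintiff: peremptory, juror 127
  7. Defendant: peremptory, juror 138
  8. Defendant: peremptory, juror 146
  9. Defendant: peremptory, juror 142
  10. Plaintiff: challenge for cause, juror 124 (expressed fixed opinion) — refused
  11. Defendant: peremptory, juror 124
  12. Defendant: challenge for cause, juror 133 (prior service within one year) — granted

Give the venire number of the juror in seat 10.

Removed: #124, #127, #133, #138, #142, #144, #145, #146, #149. (#132 stays — for-cause denied.)
Filling seats in venire order through position 10: #125, #126, #128, #129, #130, #131, #132, #134, #135, #136.
So seat 10 is #136.

136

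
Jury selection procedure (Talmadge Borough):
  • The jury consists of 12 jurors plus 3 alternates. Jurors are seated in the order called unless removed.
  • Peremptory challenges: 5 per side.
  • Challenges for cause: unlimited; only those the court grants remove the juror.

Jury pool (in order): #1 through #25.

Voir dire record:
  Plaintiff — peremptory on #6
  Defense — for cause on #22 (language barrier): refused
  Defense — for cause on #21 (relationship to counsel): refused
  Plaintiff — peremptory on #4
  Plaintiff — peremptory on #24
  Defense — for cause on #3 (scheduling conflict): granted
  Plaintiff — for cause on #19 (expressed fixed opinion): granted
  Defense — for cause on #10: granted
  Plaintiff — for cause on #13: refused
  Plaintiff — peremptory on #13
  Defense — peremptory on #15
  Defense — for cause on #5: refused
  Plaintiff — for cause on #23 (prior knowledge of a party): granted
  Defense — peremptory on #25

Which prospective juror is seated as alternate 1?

20

Removed: #3, #4, #6, #10, #13, #15, #19, #23, #24, #25. (#5, #21, #22 stay — for-cause denied.)
Filling seats in venire order through position 13: #1, #2, #5, #7, #8, #9, #11, #12, #14, #16, #17, #18, #20.
So alternate 1 is #20.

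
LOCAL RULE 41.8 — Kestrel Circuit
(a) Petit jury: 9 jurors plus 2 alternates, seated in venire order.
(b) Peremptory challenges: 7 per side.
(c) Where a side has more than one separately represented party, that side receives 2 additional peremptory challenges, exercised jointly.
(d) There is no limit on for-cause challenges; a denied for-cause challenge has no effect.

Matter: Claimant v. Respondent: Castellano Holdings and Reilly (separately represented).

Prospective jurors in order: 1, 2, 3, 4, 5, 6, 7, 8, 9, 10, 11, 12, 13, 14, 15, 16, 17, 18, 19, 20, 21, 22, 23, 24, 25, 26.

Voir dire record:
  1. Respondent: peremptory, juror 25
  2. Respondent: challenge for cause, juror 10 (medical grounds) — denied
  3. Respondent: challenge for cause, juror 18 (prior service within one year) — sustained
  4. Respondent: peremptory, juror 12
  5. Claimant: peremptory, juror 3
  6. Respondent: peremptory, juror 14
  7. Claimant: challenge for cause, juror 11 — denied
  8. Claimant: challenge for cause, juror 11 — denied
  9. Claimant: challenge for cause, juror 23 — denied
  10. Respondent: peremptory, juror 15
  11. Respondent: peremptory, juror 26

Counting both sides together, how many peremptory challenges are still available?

10

Claimant allotment: 7. Respondent allotment: 7 base + 2 multi-party = 9.
Claimant peremptories used: #3 — 1 (for-cause on #11, #11, #23 don't count).
Respondent peremptories used: #25, #12, #14, #15, #26 — 5 (for-cause on #10, #18 don't count).
Remaining: (7 − 1) + (9 − 5) = 10.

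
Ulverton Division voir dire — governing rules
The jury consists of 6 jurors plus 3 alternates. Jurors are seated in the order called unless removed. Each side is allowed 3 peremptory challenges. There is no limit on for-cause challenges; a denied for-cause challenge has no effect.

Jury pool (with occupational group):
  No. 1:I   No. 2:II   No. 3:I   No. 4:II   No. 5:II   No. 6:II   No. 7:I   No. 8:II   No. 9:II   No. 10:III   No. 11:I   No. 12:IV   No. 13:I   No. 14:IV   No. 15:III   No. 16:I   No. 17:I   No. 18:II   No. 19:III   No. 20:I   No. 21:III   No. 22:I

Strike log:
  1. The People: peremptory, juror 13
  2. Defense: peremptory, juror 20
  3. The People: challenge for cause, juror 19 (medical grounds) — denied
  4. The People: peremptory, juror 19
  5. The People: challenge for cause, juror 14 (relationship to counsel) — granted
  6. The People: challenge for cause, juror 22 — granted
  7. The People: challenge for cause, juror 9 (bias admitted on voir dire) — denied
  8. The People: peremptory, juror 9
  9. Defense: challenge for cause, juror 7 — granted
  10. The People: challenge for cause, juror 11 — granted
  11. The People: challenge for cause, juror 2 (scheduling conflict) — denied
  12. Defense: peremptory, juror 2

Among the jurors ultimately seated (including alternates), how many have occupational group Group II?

Removed: #2, #7, #9, #11, #13, #14, #19, #20, #22.
Seated (9 incl. alternates): #1, #3, #4, #5, #6, #8, #10, #12, #15.
Of those, in Group II: #4, #5, #6, #8 → 4.

4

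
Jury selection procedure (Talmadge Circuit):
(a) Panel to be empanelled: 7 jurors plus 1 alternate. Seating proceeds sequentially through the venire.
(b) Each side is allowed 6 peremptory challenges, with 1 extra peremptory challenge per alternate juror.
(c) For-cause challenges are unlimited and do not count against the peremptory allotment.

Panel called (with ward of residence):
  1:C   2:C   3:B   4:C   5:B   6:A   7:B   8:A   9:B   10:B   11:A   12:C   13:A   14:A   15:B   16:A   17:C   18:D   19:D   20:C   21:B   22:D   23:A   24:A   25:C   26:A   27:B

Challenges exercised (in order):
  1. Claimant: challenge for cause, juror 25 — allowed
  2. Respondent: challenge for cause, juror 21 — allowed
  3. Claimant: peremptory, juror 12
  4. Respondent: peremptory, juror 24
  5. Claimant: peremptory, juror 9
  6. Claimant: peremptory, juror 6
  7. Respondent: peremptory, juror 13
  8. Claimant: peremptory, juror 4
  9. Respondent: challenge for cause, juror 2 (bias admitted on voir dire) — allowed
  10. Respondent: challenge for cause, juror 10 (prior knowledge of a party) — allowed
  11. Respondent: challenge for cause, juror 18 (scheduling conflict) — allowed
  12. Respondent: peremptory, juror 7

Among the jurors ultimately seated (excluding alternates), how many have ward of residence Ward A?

Removed: #2, #4, #6, #7, #9, #10, #12, #13, #18, #21, #24, #25.
Seated jurors 1–7: #1, #3, #5, #8, #11, #14, #15 (alternates #16 not counted).
Of those, in Ward A: #8, #11, #14 → 3.

3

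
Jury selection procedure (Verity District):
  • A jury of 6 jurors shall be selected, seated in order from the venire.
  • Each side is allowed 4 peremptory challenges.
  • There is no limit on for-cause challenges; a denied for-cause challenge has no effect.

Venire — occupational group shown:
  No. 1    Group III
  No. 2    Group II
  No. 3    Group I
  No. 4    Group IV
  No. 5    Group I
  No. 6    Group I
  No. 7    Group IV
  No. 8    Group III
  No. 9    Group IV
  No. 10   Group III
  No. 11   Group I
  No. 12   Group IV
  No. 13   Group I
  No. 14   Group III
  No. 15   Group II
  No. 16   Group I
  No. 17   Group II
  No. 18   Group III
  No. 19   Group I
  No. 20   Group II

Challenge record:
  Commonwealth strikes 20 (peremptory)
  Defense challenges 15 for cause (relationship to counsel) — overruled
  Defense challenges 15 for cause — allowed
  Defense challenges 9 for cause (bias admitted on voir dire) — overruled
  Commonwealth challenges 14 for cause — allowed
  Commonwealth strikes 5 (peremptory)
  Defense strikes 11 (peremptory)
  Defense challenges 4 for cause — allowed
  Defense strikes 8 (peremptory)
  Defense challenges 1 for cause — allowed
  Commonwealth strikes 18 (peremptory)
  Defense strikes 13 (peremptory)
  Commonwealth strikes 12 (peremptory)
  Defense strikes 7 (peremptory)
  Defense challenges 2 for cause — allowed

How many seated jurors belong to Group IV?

1

Removed: #1, #2, #4, #5, #7, #8, #11, #12, #13, #14, #15, #18, #20.
Seated jurors 1–6: #3, #6, #9, #10, #16, #17.
Of those, in Group IV: #9 → 1.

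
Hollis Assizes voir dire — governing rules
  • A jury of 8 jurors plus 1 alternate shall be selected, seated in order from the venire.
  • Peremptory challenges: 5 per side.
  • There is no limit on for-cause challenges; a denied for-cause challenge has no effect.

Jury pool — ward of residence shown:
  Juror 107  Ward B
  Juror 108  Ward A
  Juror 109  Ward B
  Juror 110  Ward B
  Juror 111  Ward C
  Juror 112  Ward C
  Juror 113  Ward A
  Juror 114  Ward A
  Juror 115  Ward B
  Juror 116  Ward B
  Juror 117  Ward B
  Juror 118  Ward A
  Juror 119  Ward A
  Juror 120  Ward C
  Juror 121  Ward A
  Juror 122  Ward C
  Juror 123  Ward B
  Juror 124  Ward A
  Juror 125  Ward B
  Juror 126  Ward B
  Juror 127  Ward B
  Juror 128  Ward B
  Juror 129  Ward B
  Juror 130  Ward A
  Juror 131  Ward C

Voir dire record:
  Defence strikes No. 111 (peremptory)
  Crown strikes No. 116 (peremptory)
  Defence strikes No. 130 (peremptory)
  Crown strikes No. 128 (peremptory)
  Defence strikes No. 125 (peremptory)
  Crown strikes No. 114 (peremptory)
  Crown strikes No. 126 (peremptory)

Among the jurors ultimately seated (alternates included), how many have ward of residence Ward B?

5

Removed: #111, #114, #116, #125, #126, #128, #130.
Seated (9 incl. alternates): #107, #108, #109, #110, #112, #113, #115, #117, #118.
Of those, in Ward B: #107, #109, #110, #115, #117 → 5.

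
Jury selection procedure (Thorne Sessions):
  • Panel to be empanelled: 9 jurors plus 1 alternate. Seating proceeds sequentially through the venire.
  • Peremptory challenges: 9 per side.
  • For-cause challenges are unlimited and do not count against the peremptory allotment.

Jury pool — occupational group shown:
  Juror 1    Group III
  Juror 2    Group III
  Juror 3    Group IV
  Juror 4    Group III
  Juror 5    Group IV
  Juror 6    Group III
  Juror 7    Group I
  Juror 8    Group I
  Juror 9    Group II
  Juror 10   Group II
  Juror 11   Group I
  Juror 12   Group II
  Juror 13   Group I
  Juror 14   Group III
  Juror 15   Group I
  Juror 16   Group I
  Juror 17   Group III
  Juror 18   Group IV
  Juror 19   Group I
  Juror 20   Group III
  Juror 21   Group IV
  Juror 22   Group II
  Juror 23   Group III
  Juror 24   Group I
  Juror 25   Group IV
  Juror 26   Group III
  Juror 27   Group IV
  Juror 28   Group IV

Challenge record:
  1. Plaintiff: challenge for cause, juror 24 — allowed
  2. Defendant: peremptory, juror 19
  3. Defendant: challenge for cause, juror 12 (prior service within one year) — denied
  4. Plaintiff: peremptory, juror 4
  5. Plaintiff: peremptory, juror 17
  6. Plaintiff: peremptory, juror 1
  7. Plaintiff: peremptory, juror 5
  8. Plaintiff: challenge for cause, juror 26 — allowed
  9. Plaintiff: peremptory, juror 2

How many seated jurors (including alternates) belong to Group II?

Removed: #1, #2, #4, #5, #17, #19, #24, #26.
Seated (10 incl. alternates): #3, #6, #7, #8, #9, #10, #11, #12, #13, #14.
Of those, in Group II: #9, #10, #12 → 3.

3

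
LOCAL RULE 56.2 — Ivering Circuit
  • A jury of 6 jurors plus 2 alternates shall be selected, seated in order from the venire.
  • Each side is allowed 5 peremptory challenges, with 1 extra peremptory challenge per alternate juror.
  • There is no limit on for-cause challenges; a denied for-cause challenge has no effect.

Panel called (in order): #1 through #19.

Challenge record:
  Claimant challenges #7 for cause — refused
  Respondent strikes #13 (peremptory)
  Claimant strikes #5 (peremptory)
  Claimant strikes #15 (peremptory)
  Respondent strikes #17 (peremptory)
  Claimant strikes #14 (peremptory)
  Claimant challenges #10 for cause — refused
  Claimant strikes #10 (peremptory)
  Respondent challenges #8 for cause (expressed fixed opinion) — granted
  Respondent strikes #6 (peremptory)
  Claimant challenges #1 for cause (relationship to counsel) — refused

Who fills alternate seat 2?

12

Removed: #5, #6, #8, #10, #13, #14, #15, #17. (#1, #7 stay — for-cause denied.)
Filling seats in venire order through position 8: #1, #2, #3, #4, #7, #9, #11, #12.
So alternate 2 is #12.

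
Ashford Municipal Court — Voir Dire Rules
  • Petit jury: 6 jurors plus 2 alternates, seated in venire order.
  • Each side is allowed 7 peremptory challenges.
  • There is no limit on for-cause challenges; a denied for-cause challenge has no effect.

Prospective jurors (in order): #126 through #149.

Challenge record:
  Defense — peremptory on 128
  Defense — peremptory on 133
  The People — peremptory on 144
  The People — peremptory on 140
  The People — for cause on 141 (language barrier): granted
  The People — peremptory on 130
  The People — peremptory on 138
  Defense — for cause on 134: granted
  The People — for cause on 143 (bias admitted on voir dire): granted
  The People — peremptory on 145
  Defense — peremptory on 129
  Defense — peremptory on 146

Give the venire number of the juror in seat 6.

Removed: #128, #129, #130, #133, #134, #138, #140, #141, #143, #144, #145, #146.
Seating in order: seats 1–6 → #126, #127, #131, #132, #135, #136; alternates → #137, #139.
So seat 6 is #136.

136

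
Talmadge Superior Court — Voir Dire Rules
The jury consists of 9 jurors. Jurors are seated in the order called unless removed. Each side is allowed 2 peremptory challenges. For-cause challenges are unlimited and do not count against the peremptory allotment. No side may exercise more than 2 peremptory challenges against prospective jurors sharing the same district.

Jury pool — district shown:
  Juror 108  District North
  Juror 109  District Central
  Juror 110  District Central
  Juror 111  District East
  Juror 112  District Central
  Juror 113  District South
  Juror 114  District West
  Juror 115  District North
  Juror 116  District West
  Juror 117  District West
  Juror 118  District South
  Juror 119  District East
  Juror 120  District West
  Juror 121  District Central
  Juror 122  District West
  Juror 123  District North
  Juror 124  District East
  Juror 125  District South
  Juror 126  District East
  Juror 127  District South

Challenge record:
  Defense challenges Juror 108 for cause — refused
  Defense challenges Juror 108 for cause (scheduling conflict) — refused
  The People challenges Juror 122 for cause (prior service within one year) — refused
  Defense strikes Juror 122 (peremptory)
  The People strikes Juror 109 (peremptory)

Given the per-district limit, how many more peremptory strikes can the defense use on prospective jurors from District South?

1

Defense peremptories so far: #122 — 1 of 2 used, 1 left overall.
Against District South: none yet — per-district cap 2 leaves 2.
Binding limit: min(1, 2) = 1.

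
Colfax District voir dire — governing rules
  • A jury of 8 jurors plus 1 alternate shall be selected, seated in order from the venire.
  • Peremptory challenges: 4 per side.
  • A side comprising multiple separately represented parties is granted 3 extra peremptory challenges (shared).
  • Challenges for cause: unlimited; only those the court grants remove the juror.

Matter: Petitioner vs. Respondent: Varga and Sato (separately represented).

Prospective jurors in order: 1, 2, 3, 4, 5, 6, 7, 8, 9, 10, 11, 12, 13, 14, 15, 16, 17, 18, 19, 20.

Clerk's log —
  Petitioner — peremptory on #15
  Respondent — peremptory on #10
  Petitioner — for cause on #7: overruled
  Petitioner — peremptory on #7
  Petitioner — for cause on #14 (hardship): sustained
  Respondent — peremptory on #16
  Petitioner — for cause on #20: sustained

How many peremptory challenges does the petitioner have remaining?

Petitioner allotment: 4.
Petitioner peremptories used: #15, #7 — 2 (for-cause on #7, #14, #20 don't count).
Remaining: 4 − 2 = 2.

2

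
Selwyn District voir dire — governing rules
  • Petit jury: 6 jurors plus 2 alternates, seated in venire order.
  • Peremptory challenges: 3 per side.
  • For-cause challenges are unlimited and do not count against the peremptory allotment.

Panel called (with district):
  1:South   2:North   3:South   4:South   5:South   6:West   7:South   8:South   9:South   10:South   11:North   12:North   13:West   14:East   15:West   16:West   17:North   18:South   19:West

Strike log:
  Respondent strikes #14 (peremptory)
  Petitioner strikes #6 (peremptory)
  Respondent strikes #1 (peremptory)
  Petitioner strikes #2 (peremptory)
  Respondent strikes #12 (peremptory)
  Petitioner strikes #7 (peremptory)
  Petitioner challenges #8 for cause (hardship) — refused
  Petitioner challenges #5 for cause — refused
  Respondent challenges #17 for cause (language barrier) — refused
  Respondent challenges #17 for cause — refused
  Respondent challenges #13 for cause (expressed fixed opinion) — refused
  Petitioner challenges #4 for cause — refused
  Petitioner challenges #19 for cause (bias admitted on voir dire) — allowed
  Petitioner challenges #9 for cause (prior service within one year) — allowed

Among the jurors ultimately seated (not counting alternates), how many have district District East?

0

Removed: #1, #2, #6, #7, #9, #12, #14, #19.
Seated jurors 1–6: #3, #4, #5, #8, #10, #11 (alternates #13, #15 not counted).
None of those are in District East → 0.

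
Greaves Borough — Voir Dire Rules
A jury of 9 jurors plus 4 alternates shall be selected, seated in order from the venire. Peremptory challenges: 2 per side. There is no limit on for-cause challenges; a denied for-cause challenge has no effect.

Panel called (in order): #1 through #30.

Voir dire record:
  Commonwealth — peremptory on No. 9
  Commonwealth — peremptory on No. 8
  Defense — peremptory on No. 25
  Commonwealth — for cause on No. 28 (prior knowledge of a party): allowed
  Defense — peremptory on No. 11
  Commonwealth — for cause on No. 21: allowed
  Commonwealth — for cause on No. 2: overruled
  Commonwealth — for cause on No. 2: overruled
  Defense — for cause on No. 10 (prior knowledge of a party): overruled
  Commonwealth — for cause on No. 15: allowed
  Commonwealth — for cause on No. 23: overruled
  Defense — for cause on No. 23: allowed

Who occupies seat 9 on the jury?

12

Removed: #8, #9, #11, #15, #21, #23, #25, #28. (#2, #10 stay — for-cause denied.)
Filling seats in venire order through position 9: #1, #2, #3, #4, #5, #6, #7, #10, #12.
So seat 9 is #12.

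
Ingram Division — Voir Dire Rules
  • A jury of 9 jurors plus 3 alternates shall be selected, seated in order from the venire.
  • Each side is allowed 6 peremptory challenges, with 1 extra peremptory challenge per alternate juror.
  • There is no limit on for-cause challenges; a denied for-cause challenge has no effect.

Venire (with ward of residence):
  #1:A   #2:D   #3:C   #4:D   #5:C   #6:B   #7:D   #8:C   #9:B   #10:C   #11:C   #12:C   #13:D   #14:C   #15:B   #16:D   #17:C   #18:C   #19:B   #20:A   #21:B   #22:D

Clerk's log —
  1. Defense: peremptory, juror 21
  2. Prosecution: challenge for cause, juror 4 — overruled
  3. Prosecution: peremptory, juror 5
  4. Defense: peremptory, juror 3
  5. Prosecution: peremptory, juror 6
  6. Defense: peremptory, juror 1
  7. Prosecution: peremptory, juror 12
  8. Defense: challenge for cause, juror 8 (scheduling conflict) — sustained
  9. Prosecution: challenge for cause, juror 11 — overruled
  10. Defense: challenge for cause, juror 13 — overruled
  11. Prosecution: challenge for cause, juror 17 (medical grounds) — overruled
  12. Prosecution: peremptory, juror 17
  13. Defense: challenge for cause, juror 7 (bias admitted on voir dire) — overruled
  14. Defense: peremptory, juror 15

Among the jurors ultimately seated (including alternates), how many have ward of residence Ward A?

1

Removed: #1, #3, #5, #6, #8, #12, #15, #17, #21.
Seated (12 incl. alternates): #2, #4, #7, #9, #10, #11, #13, #14, #16, #18, #19, #20.
Of those, in Ward A: #20 → 1.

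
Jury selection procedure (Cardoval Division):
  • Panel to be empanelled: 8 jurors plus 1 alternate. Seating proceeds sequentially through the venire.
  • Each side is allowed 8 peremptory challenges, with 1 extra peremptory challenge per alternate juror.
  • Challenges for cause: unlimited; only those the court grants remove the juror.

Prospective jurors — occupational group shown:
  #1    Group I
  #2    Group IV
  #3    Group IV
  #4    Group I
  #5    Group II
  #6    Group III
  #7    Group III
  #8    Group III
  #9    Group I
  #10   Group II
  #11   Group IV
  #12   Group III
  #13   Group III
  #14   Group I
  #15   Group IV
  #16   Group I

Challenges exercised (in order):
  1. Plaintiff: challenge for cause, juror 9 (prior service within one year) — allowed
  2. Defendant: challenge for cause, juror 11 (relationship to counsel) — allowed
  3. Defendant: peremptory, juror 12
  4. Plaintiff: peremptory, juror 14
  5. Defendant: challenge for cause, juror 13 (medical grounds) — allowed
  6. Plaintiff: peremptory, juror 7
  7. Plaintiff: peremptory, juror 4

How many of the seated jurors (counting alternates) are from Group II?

2

Removed: #4, #7, #9, #11, #12, #13, #14.
Seated (9 incl. alternates): #1, #2, #3, #5, #6, #8, #10, #15, #16.
Of those, in Group II: #5, #10 → 2.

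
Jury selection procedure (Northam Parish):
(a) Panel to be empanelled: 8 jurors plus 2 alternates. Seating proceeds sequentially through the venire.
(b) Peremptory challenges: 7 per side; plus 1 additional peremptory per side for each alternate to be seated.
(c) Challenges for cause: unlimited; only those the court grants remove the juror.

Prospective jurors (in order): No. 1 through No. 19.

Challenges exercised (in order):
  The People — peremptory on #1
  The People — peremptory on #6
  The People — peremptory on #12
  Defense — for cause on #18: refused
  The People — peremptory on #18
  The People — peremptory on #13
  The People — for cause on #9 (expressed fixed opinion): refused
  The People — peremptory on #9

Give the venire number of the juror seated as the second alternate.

Removed: #1, #6, #9, #12, #13, #18.
Seating in order: seats 1–8 → #2, #3, #4, #5, #7, #8, #10, #11; alternates → #14, #15.
So alternate 2 is #15.

15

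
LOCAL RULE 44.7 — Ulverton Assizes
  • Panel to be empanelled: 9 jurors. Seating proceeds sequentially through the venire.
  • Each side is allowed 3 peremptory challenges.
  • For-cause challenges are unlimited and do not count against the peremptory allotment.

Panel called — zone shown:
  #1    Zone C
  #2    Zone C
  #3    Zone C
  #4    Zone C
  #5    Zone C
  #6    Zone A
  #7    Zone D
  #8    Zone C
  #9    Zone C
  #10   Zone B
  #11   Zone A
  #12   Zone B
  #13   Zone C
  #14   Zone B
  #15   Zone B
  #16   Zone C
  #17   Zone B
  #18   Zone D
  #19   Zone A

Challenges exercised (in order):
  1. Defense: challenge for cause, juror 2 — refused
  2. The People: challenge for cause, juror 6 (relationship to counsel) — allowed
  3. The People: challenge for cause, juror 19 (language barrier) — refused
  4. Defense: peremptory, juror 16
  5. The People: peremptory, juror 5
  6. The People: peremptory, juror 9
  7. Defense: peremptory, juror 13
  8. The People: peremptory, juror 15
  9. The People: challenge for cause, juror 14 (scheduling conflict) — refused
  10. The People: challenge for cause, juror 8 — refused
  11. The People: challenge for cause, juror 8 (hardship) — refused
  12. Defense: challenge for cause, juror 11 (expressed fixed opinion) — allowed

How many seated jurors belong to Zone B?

Removed: #5, #6, #9, #11, #13, #15, #16.
Seated jurors 1–9: #1, #2, #3, #4, #7, #8, #10, #12, #14.
Of those, in Zone B: #10, #12, #14 → 3.

3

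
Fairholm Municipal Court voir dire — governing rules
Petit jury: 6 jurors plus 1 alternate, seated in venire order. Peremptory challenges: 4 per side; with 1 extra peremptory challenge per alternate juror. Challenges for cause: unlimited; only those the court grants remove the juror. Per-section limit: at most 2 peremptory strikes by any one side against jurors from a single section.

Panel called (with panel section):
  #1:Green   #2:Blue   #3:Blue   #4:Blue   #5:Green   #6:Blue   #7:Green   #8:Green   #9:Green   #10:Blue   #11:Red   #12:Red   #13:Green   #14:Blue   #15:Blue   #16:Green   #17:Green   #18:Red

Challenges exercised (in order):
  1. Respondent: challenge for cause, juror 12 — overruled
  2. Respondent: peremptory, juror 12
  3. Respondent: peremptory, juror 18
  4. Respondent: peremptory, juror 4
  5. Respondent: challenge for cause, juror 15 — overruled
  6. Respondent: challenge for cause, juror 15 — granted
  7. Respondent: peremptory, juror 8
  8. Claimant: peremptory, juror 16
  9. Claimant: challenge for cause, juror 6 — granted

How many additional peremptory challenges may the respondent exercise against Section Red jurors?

Respondent peremptories so far: #12, #18, #4, #8 — 4 of 5 used, 1 left overall.
Against Section Red: #12, #18 — 2 used; per-section cap 2 leaves 0.
Binding limit: min(1, 0) = 0.

0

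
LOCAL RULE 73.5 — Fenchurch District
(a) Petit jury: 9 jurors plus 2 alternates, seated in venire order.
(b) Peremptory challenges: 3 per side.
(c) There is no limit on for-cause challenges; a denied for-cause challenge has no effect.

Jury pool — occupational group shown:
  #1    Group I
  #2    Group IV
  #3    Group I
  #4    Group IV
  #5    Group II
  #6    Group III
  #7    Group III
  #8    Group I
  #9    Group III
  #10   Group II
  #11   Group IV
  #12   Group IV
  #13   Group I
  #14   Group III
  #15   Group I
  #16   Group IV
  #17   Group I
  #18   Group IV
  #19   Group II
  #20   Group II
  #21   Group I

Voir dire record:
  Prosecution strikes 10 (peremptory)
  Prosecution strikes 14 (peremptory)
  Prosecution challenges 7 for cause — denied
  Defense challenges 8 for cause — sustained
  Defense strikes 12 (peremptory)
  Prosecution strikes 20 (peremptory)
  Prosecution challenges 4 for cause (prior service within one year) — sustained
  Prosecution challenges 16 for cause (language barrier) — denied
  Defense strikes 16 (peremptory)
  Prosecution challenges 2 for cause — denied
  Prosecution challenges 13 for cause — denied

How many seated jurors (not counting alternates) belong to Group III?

Removed: #4, #8, #10, #12, #14, #16, #20.
Seated jurors 1–9: #1, #2, #3, #5, #6, #7, #9, #11, #13 (alternates #15, #17 not counted).
Of those, in Group III: #6, #7, #9 → 3.

3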